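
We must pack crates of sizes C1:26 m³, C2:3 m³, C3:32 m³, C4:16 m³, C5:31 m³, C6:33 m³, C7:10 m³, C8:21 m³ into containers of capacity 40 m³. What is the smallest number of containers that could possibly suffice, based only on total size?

Total size = 26 + 3 + 32 + 16 + 31 + 33 + 10 + 21 = 172 m³.
⌈172 / 40⌉ = 5.

5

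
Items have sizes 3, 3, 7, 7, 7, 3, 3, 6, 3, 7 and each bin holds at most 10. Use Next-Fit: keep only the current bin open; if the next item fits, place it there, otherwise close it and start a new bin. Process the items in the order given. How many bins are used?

3 → bin 1 (remaining 7)
3 → bin 1 (remaining 4)
7 → bin 2 (remaining 3)
7 → bin 3 (remaining 3)
7 → bin 4 (remaining 3)
3 → bin 4 (remaining 0)
3 → bin 5 (remaining 7)
6 → bin 5 (remaining 1)
3 → bin 6 (remaining 7)
7 → bin 6 (remaining 0)
Final bins: [3,3] [7] [7] [7,3] [3,6] [3,7].

6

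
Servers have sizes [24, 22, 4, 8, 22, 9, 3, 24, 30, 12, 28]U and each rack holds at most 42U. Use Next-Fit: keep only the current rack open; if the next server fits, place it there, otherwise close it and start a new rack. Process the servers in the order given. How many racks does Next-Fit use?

6 racks

24U → rack 1 (remaining 18U)
22U → rack 2 (remaining 20U)
4U → rack 2 (remaining 16U)
8U → rack 2 (remaining 8U)
22U → rack 3 (remaining 20U)
9U → rack 3 (remaining 11U)
3U → rack 3 (remaining 8U)
24U → rack 4 (remaining 18U)
30U → rack 5 (remaining 12U)
12U → rack 5 (remaining 0U)
28U → rack 6 (remaining 14U)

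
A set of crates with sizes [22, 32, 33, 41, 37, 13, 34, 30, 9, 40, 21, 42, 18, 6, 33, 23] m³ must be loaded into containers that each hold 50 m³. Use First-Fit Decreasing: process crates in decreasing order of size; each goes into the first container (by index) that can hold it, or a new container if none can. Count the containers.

Sorted descending: 42, 41, 40, 37, 34, 33, 33, 32, 30, 23, 22, 21, 18, 13, 9, 6.
container 1: place 42 m³, 8 m³ left
container 2: place 41 m³, 9 m³ left
container 3: place 40 m³, 10 m³ left
container 4: place 37 m³, 13 m³ left
container 5: place 34 m³, 16 m³ left
container 6: place 33 m³, 17 m³ left
container 7: place 33 m³, 17 m³ left
container 8: place 32 m³, 18 m³ left
container 9: place 30 m³, 20 m³ left
container 10: place 23 m³, 27 m³ left
container 10: place 22 m³, 5 m³ left
container 11: place 21 m³, 29 m³ left
container 8: place 18 m³, 0 m³ left
container 4: place 13 m³, 0 m³ left
container 2: place 9 m³, 0 m³ left
container 1: place 6 m³, 2 m³ left
Final containers: [42,6] [41,9] [40] [37,13] [34] [33] [33] [32,18] [30] [23,22] [21].

11 containers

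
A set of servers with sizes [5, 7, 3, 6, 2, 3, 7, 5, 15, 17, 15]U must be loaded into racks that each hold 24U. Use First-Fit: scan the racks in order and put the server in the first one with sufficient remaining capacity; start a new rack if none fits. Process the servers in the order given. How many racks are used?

rack 1: place 5U, 19U left
rack 1: place 7U, 12U left
rack 1: place 3U, 9U left
rack 1: place 6U, 3U left
rack 1: place 2U, 1U left
rack 2: place 3U, 21U left
rack 2: place 7U, 14U left
rack 2: place 5U, 9U left
rack 3: place 15U, 9U left
rack 4: place 17U, 7U left
rack 5: place 15U, 9U left

5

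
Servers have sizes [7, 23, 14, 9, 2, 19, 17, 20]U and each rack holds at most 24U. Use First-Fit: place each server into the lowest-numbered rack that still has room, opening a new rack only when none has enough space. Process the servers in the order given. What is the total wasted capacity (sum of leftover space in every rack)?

33

rack 1: place 7U, 17U left
rack 2: place 23U, 1U left
rack 1: place 14U, 3U left
rack 3: place 9U, 15U left
rack 1: place 2U, 1U left
rack 4: place 19U, 5U left
rack 5: place 17U, 7U left
rack 6: place 20U, 4U left
6 racks × 24U = 144U; used 111U; unused 33U.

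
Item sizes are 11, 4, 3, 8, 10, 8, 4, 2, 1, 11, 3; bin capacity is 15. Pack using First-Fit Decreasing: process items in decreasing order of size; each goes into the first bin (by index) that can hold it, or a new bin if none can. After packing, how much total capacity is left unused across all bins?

Sorted descending: 11, 11, 10, 8, 8, 4, 4, 3, 3, 2, 1.
Put 11 in bin 1; 4 remain.
Put 11 in bin 2; 4 remain.
Put 10 in bin 3; 5 remain.
Put 8 in bin 4; 7 remain.
Put 8 in bin 5; 7 remain.
Put 4 in bin 1; 0 remain.
Put 4 in bin 2; 0 remain.
Put 3 in bin 3; 2 remain.
Put 3 in bin 4; 4 remain.
Put 2 in bin 3; 0 remain.
Put 1 in bin 4; 3 remain.
5 bins × 15 = 75; used 65; unused 10.

10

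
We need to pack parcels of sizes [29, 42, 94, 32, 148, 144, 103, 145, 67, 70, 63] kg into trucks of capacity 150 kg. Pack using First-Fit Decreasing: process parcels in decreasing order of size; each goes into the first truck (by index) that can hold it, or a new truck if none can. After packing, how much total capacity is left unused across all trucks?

113

Sorted descending: 148, 145, 144, 103, 94, 70, 67, 63, 42, 32, 29.
148 kg → truck 1 (remaining 2 kg)
145 kg → truck 2 (remaining 5 kg)
144 kg → truck 3 (remaining 6 kg)
103 kg → truck 4 (remaining 47 kg)
94 kg → truck 5 (remaining 56 kg)
70 kg → truck 6 (remaining 80 kg)
67 kg → truck 6 (remaining 13 kg)
63 kg → truck 7 (remaining 87 kg)
42 kg → truck 4 (remaining 5 kg)
32 kg → truck 5 (remaining 24 kg)
29 kg → truck 7 (remaining 58 kg)
7 trucks × 150 kg = 1050 kg; used 937 kg; unused 113 kg.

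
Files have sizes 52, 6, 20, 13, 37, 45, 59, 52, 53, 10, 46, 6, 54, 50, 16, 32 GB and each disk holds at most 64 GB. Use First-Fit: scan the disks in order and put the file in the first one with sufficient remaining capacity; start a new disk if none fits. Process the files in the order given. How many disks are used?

11 disks

disk 1: place 52 GB, 12 GB left
disk 1: place 6 GB, 6 GB left
disk 2: place 20 GB, 44 GB left
disk 2: place 13 GB, 31 GB left
disk 3: place 37 GB, 27 GB left
disk 4: place 45 GB, 19 GB left
disk 5: place 59 GB, 5 GB left
disk 6: place 52 GB, 12 GB left
disk 7: place 53 GB, 11 GB left
disk 2: place 10 GB, 21 GB left
disk 8: place 46 GB, 18 GB left
disk 1: place 6 GB, 0 GB left
disk 9: place 54 GB, 10 GB left
disk 10: place 50 GB, 14 GB left
disk 2: place 16 GB, 5 GB left
disk 11: place 32 GB, 32 GB left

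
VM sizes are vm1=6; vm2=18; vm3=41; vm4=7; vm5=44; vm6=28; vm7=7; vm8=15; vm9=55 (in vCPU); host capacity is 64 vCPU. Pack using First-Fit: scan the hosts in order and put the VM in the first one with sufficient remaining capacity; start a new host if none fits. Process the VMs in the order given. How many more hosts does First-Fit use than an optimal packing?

0

First-Fit: [6,18,7,28] [41,7,15] [44] [55] → 4 hosts.
Total size 221 vCPU; any packing needs at least ⌈221/64⌉ = 4 hosts.
So 4 is already optimal.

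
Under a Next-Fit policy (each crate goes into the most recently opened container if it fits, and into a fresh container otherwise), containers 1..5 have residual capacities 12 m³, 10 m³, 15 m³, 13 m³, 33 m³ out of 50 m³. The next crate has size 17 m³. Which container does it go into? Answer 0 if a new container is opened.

5

Next-Fit only looks at container 5, which has 33 m³ free.
17 m³ fits there.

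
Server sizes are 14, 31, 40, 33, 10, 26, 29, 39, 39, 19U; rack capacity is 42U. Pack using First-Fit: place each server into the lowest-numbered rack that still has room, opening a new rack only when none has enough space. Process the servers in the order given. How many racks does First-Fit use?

9 racks

rack 1: place 14U, 28U left
rack 2: place 31U, 11U left
rack 3: place 40U, 2U left
rack 4: place 33U, 9U left
rack 1: place 10U, 18U left
rack 5: place 26U, 16U left
rack 6: place 29U, 13U left
rack 7: place 39U, 3U left
rack 8: place 39U, 3U left
rack 9: place 19U, 23U left
Final racks: [14,10] [31] [40] [33] [26] [29] [39] [39] [19].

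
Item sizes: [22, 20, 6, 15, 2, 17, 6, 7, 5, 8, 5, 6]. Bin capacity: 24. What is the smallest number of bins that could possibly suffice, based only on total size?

Total size = 22 + 20 + 6 + 15 + 2 + 17 + 6 + 7 + 5 + 8 + 5 + 6 = 119.
⌈119 / 24⌉ = 5.

5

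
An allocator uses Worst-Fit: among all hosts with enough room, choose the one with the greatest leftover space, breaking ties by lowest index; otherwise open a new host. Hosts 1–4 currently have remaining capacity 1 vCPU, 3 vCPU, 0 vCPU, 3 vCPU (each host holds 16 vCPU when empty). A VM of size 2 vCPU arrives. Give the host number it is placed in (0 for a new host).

Hosts with room: host 2 (3 vCPU), host 4 (3 vCPU).
Most room is host 2 with 3 vCPU free.

2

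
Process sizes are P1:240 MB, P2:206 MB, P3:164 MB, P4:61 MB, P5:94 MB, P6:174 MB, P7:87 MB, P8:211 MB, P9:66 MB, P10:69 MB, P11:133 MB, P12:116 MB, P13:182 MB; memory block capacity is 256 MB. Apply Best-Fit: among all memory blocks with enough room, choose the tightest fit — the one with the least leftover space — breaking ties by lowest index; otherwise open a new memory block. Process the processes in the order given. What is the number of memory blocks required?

8 memory blocks

P1 (240 MB) → memory block 1 (remaining 16 MB)
P2 (206 MB) → memory block 2 (remaining 50 MB)
P3 (164 MB) → memory block 3 (remaining 92 MB)
P4 (61 MB) → memory block 3 (remaining 31 MB)
P5 (94 MB) → memory block 4 (remaining 162 MB)
P6 (174 MB) → memory block 5 (remaining 82 MB)
P7 (87 MB) → memory block 4 (remaining 75 MB)
P8 (211 MB) → memory block 6 (remaining 45 MB)
P9 (66 MB) → memory block 4 (remaining 9 MB)
P10 (69 MB) → memory block 5 (remaining 13 MB)
P11 (133 MB) → memory block 7 (remaining 123 MB)
P12 (116 MB) → memory block 7 (remaining 7 MB)
P13 (182 MB) → memory block 8 (remaining 74 MB)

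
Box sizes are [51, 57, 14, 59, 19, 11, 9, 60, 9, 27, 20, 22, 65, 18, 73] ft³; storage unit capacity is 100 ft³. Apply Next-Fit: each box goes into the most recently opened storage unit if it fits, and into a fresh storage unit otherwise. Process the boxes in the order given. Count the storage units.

7 storage units

Put 51 ft³ in storage unit 1; 49 ft³ remain.
Put 57 ft³ in storage unit 2; 43 ft³ remain.
Put 14 ft³ in storage unit 2; 29 ft³ remain.
Put 59 ft³ in storage unit 3; 41 ft³ remain.
Put 19 ft³ in storage unit 3; 22 ft³ remain.
Put 11 ft³ in storage unit 3; 11 ft³ remain.
Put 9 ft³ in storage unit 3; 2 ft³ remain.
Put 60 ft³ in storage unit 4; 40 ft³ remain.
Put 9 ft³ in storage unit 4; 31 ft³ remain.
Put 27 ft³ in storage unit 4; 4 ft³ remain.
Put 20 ft³ in storage unit 5; 80 ft³ remain.
Put 22 ft³ in storage unit 5; 58 ft³ remain.
Put 65 ft³ in storage unit 6; 35 ft³ remain.
Put 18 ft³ in storage unit 6; 17 ft³ remain.
Put 73 ft³ in storage unit 7; 27 ft³ remain.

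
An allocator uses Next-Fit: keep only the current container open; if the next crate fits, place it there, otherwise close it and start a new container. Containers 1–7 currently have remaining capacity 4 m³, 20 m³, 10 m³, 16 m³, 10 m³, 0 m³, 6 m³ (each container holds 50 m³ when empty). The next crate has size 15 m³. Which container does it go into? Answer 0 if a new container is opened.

Next-Fit only looks at container 7, which has 6 m³ free.
15 m³ does not fit, so a new container is opened.

0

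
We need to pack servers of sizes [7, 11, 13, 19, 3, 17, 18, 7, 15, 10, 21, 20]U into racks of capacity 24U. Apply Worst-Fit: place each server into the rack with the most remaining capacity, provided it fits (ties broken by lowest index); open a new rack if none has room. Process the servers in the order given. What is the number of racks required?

9

7U → rack 1 (remaining 17U)
11U → rack 1 (remaining 6U)
13U → rack 2 (remaining 11U)
19U → rack 3 (remaining 5U)
3U → rack 2 (remaining 8U)
17U → rack 4 (remaining 7U)
18U → rack 5 (remaining 6U)
7U → rack 2 (remaining 1U)
15U → rack 6 (remaining 9U)
10U → rack 7 (remaining 14U)
21U → rack 8 (remaining 3U)
20U → rack 9 (remaining 4U)
Final racks: [7,11] [13,3,7] [19] [17] [18] [15] [10] [21] [20].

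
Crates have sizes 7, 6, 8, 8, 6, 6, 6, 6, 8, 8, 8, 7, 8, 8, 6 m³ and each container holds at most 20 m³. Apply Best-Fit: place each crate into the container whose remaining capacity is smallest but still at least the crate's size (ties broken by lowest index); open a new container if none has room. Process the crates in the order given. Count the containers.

7

Put 7 m³ in container 1; 13 m³ remain.
Put 6 m³ in container 1; 7 m³ remain.
Put 8 m³ in container 2; 12 m³ remain.
Put 8 m³ in container 2; 4 m³ remain.
Put 6 m³ in container 1; 1 m³ remain.
Put 6 m³ in container 3; 14 m³ remain.
Put 6 m³ in container 3; 8 m³ remain.
Put 6 m³ in container 3; 2 m³ remain.
Put 8 m³ in container 4; 12 m³ remain.
Put 8 m³ in container 4; 4 m³ remain.
Put 8 m³ in container 5; 12 m³ remain.
Put 7 m³ in container 5; 5 m³ remain.
Put 8 m³ in container 6; 12 m³ remain.
Put 8 m³ in container 6; 4 m³ remain.
Put 6 m³ in container 7; 14 m³ remain.
Final containers: [7,6,6] [8,8] [6,6,6] [8,8] [8,7] [8,8] [6].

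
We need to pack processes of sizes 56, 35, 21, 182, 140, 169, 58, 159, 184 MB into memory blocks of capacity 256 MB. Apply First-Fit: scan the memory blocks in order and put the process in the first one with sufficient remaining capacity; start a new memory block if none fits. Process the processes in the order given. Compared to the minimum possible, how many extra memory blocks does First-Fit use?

First-Fit: [56,35,21,140] [182,58] [169] [159] [184] → 5 memory blocks.
5 processes exceed 128 MB (half the capacity), and no two of those can share a memory block, so at least 5 memory blocks are needed.
So 5 is already optimal.

0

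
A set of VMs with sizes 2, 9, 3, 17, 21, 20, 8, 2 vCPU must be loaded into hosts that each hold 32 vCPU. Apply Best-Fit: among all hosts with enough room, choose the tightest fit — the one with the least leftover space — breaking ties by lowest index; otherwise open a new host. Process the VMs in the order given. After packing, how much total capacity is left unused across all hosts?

14

2 vCPU → host 1 (remaining 30 vCPU)
9 vCPU → host 1 (remaining 21 vCPU)
3 vCPU → host 1 (remaining 18 vCPU)
17 vCPU → host 1 (remaining 1 vCPU)
21 vCPU → host 2 (remaining 11 vCPU)
20 vCPU → host 3 (remaining 12 vCPU)
8 vCPU → host 2 (remaining 3 vCPU)
2 vCPU → host 2 (remaining 1 vCPU)
3 hosts × 32 vCPU = 96 vCPU; used 82 vCPU; unused 14 vCPU.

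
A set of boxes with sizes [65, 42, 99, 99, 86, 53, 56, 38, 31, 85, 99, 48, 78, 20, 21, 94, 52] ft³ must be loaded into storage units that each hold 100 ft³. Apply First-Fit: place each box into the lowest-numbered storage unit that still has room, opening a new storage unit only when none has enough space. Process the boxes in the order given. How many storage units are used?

12

storage unit 1: place 65 ft³, 35 ft³ left
storage unit 2: place 42 ft³, 58 ft³ left
storage unit 3: place 99 ft³, 1 ft³ left
storage unit 4: place 99 ft³, 1 ft³ left
storage unit 5: place 86 ft³, 14 ft³ left
storage unit 2: place 53 ft³, 5 ft³ left
storage unit 6: place 56 ft³, 44 ft³ left
storage unit 6: place 38 ft³, 6 ft³ left
storage unit 1: place 31 ft³, 4 ft³ left
storage unit 7: place 85 ft³, 15 ft³ left
storage unit 8: place 99 ft³, 1 ft³ left
storage unit 9: place 48 ft³, 52 ft³ left
storage unit 10: place 78 ft³, 22 ft³ left
storage unit 9: place 20 ft³, 32 ft³ left
storage unit 9: place 21 ft³, 11 ft³ left
storage unit 11: place 94 ft³, 6 ft³ left
storage unit 12: place 52 ft³, 48 ft³ left
Final storage units: [65,31] [42,53] [99] [99] [86] [56,38] [85] [99] [48,20,21] [78] [94] [52].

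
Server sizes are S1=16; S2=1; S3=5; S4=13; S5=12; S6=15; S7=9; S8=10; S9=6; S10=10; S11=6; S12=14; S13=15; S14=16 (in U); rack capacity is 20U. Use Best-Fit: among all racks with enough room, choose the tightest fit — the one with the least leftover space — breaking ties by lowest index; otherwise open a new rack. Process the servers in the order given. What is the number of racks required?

Put S1 (16U) in rack 1; 4U remain.
Put S2 (1U) in rack 1; 3U remain.
Put S3 (5U) in rack 2; 15U remain.
Put S4 (13U) in rack 2; 2U remain.
Put S5 (12U) in rack 3; 8U remain.
Put S6 (15U) in rack 4; 5U remain.
Put S7 (9U) in rack 5; 11U remain.
Put S8 (10U) in rack 5; 1U remain.
Put S9 (6U) in rack 3; 2U remain.
Put S10 (10U) in rack 6; 10U remain.
Put S11 (6U) in rack 6; 4U remain.
Put S12 (14U) in rack 7; 6U remain.
Put S13 (15U) in rack 8; 5U remain.
Put S14 (16U) in rack 9; 4U remain.
Final racks: [16,1] [5,13] [12,6] [15] [9,10] [10,6] [14] [15] [16].

9 racks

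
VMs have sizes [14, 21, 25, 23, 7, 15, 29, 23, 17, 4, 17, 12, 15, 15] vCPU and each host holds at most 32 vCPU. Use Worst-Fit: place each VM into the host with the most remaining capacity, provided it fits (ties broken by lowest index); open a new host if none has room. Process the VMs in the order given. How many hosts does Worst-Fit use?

9

14 vCPU → host 1 (remaining 18 vCPU)
21 vCPU → host 2 (remaining 11 vCPU)
25 vCPU → host 3 (remaining 7 vCPU)
23 vCPU → host 4 (remaining 9 vCPU)
7 vCPU → host 1 (remaining 11 vCPU)
15 vCPU → host 5 (remaining 17 vCPU)
29 vCPU → host 6 (remaining 3 vCPU)
23 vCPU → host 7 (remaining 9 vCPU)
17 vCPU → host 5 (remaining 0 vCPU)
4 vCPU → host 1 (remaining 7 vCPU)
17 vCPU → host 8 (remaining 15 vCPU)
12 vCPU → host 8 (remaining 3 vCPU)
15 vCPU → host 9 (remaining 17 vCPU)
15 vCPU → host 9 (remaining 2 vCPU)
Final hosts: [14,7,4] [21] [25] [23] [15,17] [29] [23] [17,12] [15,15].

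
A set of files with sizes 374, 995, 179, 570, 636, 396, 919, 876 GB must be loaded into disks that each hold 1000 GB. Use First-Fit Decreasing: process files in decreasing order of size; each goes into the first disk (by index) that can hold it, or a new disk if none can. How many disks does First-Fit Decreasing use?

6 disks

Sorted descending: 995, 919, 876, 636, 570, 396, 374, 179.
995 GB → disk 1 (remaining 5 GB)
919 GB → disk 2 (remaining 81 GB)
876 GB → disk 3 (remaining 124 GB)
636 GB → disk 4 (remaining 364 GB)
570 GB → disk 5 (remaining 430 GB)
396 GB → disk 5 (remaining 34 GB)
374 GB → disk 6 (remaining 626 GB)
179 GB → disk 4 (remaining 185 GB)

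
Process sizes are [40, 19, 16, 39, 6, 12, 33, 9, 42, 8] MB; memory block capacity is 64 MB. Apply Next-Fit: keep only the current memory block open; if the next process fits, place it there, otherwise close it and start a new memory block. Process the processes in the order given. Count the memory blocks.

4

memory block 1: place 40 MB, 24 MB left
memory block 1: place 19 MB, 5 MB left
memory block 2: place 16 MB, 48 MB left
memory block 2: place 39 MB, 9 MB left
memory block 2: place 6 MB, 3 MB left
memory block 3: place 12 MB, 52 MB left
memory block 3: place 33 MB, 19 MB left
memory block 3: place 9 MB, 10 MB left
memory block 4: place 42 MB, 22 MB left
memory block 4: place 8 MB, 14 MB left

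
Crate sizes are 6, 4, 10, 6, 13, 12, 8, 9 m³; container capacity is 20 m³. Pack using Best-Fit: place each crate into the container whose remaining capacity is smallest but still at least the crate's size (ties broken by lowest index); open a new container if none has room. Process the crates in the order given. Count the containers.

4

6 m³ → container 1 (remaining 14 m³)
4 m³ → container 1 (remaining 10 m³)
10 m³ → container 1 (remaining 0 m³)
6 m³ → container 2 (remaining 14 m³)
13 m³ → container 2 (remaining 1 m³)
12 m³ → container 3 (remaining 8 m³)
8 m³ → container 3 (remaining 0 m³)
9 m³ → container 4 (remaining 11 m³)
Final containers: [6,4,10] [6,13] [12,8] [9].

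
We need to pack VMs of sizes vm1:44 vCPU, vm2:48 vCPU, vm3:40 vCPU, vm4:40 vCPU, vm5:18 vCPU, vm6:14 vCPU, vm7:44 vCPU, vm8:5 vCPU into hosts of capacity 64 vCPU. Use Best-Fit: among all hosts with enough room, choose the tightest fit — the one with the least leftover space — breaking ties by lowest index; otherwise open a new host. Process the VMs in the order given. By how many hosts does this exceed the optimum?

Best-Fit: [44,18] [48,14] [40] [40] [44,5] → 5 hosts.
5 VMs exceed 32 vCPU (half the capacity), and no two of those can share a host, so at least 5 hosts are needed.
So 5 is already optimal.

0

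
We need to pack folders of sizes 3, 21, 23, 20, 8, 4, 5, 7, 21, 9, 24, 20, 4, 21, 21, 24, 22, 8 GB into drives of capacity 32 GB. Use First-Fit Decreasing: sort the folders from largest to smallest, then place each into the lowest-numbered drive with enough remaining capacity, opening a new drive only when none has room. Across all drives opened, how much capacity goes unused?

55

Sorted descending: 24, 24, 23, 22, 21, 21, 21, 21, 20, 20, 9, 8, 8, 7, 5, 4, 4, 3.
drive 1: place 24 GB, 8 GB left
drive 2: place 24 GB, 8 GB left
drive 3: place 23 GB, 9 GB left
drive 4: place 22 GB, 10 GB left
drive 5: place 21 GB, 11 GB left
drive 6: place 21 GB, 11 GB left
drive 7: place 21 GB, 11 GB left
drive 8: place 21 GB, 11 GB left
drive 9: place 20 GB, 12 GB left
drive 10: place 20 GB, 12 GB left
drive 3: place 9 GB, 0 GB left
drive 1: place 8 GB, 0 GB left
drive 2: place 8 GB, 0 GB left
drive 4: place 7 GB, 3 GB left
drive 5: place 5 GB, 6 GB left
drive 5: place 4 GB, 2 GB left
drive 6: place 4 GB, 7 GB left
drive 4: place 3 GB, 0 GB left
10 drives × 32 GB = 320 GB; used 265 GB; unused 55 GB.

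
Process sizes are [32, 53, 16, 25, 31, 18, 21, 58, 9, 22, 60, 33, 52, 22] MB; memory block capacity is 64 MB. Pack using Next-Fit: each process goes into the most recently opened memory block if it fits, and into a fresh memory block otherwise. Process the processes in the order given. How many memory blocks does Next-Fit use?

Put 32 MB in memory block 1; 32 MB remain.
Put 53 MB in memory block 2; 11 MB remain.
Put 16 MB in memory block 3; 48 MB remain.
Put 25 MB in memory block 3; 23 MB remain.
Put 31 MB in memory block 4; 33 MB remain.
Put 18 MB in memory block 4; 15 MB remain.
Put 21 MB in memory block 5; 43 MB remain.
Put 58 MB in memory block 6; 6 MB remain.
Put 9 MB in memory block 7; 55 MB remain.
Put 22 MB in memory block 7; 33 MB remain.
Put 60 MB in memory block 8; 4 MB remain.
Put 33 MB in memory block 9; 31 MB remain.
Put 52 MB in memory block 10; 12 MB remain.
Put 22 MB in memory block 11; 42 MB remain.
Final memory blocks: [32] [53] [16,25] [31,18] [21] [58] [9,22] [60] [33] [52] [22].

11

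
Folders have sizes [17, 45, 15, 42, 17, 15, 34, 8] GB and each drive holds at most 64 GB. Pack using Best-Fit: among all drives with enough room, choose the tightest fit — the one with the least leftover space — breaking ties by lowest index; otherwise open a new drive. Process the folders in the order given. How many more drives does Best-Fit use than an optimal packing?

0

Best-Fit: [17,45] [15,42] [17,15] [34,8] → 4 drives.
Total size 193 GB; any packing needs at least ⌈193/64⌉ = 4 drives.
So 4 is already optimal.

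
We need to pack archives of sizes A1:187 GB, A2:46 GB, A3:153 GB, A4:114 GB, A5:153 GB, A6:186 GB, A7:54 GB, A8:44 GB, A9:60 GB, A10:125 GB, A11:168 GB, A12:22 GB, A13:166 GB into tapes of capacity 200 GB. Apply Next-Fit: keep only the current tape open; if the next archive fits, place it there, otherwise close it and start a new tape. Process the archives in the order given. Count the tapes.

tape 1: place A1 (187 GB), 13 GB left
tape 2: place A2 (46 GB), 154 GB left
tape 2: place A3 (153 GB), 1 GB left
tape 3: place A4 (114 GB), 86 GB left
tape 4: place A5 (153 GB), 47 GB left
tape 5: place A6 (186 GB), 14 GB left
tape 6: place A7 (54 GB), 146 GB left
tape 6: place A8 (44 GB), 102 GB left
tape 6: place A9 (60 GB), 42 GB left
tape 7: place A10 (125 GB), 75 GB left
tape 8: place A11 (168 GB), 32 GB left
tape 8: place A12 (22 GB), 10 GB left
tape 9: place A13 (166 GB), 34 GB left

9 tapes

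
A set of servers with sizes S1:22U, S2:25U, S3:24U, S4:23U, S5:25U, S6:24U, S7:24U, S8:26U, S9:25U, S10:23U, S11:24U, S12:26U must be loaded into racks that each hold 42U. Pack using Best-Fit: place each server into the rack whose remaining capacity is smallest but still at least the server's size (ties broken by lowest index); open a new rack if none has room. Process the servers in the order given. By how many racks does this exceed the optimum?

Best-Fit: [22] [25] [24] [23] [25] [24] [24] [26] [25] [23] [24] [26] → 12 racks.
12 servers exceed 21U (half the capacity), and no two of those can share a rack, so at least 12 racks are needed.
So 12 is already optimal.

0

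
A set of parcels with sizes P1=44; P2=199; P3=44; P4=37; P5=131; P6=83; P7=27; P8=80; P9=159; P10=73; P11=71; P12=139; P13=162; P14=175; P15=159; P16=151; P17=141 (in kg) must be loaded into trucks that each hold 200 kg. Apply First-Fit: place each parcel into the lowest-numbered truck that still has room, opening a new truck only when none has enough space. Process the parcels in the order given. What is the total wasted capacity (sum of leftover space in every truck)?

truck 1: place P1 (44 kg), 156 kg left
truck 2: place P2 (199 kg), 1 kg left
truck 1: place P3 (44 kg), 112 kg left
truck 1: place P4 (37 kg), 75 kg left
truck 3: place P5 (131 kg), 69 kg left
truck 4: place P6 (83 kg), 117 kg left
truck 1: place P7 (27 kg), 48 kg left
truck 4: place P8 (80 kg), 37 kg left
truck 5: place P9 (159 kg), 41 kg left
truck 6: place P10 (73 kg), 127 kg left
truck 6: place P11 (71 kg), 56 kg left
truck 7: place P12 (139 kg), 61 kg left
truck 8: place P13 (162 kg), 38 kg left
truck 9: place P14 (175 kg), 25 kg left
truck 10: place P15 (159 kg), 41 kg left
truck 11: place P16 (151 kg), 49 kg left
truck 12: place P17 (141 kg), 59 kg left
12 trucks × 200 kg = 2400 kg; used 1875 kg; unused 525 kg.

525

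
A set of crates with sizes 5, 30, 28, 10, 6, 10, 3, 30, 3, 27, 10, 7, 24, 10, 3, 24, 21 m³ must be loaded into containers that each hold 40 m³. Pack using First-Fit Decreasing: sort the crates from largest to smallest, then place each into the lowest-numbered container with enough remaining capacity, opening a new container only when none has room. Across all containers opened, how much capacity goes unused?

29

Sorted descending: 30, 30, 28, 27, 24, 24, 21, 10, 10, 10, 10, 7, 6, 5, 3, 3, 3.
Put 30 m³ in container 1; 10 m³ remain.
Put 30 m³ in container 2; 10 m³ remain.
Put 28 m³ in container 3; 12 m³ remain.
Put 27 m³ in container 4; 13 m³ remain.
Put 24 m³ in container 5; 16 m³ remain.
Put 24 m³ in container 6; 16 m³ remain.
Put 21 m³ in container 7; 19 m³ remain.
Put 10 m³ in container 1; 0 m³ remain.
Put 10 m³ in container 2; 0 m³ remain.
Put 10 m³ in container 3; 2 m³ remain.
Put 10 m³ in container 4; 3 m³ remain.
Put 7 m³ in container 5; 9 m³ remain.
Put 6 m³ in container 5; 3 m³ remain.
Put 5 m³ in container 6; 11 m³ remain.
Put 3 m³ in container 4; 0 m³ remain.
Put 3 m³ in container 5; 0 m³ remain.
Put 3 m³ in container 6; 8 m³ remain.
7 containers × 40 m³ = 280 m³; used 251 m³; unused 29 m³.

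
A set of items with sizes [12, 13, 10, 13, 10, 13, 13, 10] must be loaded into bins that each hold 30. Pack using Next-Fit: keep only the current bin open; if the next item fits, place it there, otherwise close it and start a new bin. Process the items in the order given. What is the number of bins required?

bin 1: place 12, 18 left
bin 1: place 13, 5 left
bin 2: place 10, 20 left
bin 2: place 13, 7 left
bin 3: place 10, 20 left
bin 3: place 13, 7 left
bin 4: place 13, 17 left
bin 4: place 10, 7 left

4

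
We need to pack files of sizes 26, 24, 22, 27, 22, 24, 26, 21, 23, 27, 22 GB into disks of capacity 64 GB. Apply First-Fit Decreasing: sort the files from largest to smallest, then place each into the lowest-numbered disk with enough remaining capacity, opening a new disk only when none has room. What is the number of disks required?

6

Sorted descending: 27, 27, 26, 26, 24, 24, 23, 22, 22, 22, 21.
Put 27 GB in disk 1; 37 GB remain.
Put 27 GB in disk 1; 10 GB remain.
Put 26 GB in disk 2; 38 GB remain.
Put 26 GB in disk 2; 12 GB remain.
Put 24 GB in disk 3; 40 GB remain.
Put 24 GB in disk 3; 16 GB remain.
Put 23 GB in disk 4; 41 GB remain.
Put 22 GB in disk 4; 19 GB remain.
Put 22 GB in disk 5; 42 GB remain.
Put 22 GB in disk 5; 20 GB remain.
Put 21 GB in disk 6; 43 GB remain.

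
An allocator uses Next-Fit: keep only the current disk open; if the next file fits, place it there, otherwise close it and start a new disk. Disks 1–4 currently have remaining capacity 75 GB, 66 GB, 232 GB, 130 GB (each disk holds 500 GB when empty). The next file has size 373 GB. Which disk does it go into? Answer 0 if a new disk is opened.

Next-Fit only looks at disk 4, which has 130 GB free.
373 GB does not fit, so a new disk is opened.

0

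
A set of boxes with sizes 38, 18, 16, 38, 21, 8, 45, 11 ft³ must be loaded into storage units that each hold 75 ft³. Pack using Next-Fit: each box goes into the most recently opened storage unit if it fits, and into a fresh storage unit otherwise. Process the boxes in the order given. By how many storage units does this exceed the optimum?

0

Next-Fit: [38,18,16] [38,21,8] [45,11] → 3 storage units.
Total size 195 ft³; any packing needs at least ⌈195/75⌉ = 3 storage units.
So 3 is already optimal.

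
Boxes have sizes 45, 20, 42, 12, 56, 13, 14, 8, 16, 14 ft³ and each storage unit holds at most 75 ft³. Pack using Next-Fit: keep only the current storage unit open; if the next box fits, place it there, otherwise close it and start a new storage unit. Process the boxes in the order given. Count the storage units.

4

45 ft³ → storage unit 1 (remaining 30 ft³)
20 ft³ → storage unit 1 (remaining 10 ft³)
42 ft³ → storage unit 2 (remaining 33 ft³)
12 ft³ → storage unit 2 (remaining 21 ft³)
56 ft³ → storage unit 3 (remaining 19 ft³)
13 ft³ → storage unit 3 (remaining 6 ft³)
14 ft³ → storage unit 4 (remaining 61 ft³)
8 ft³ → storage unit 4 (remaining 53 ft³)
16 ft³ → storage unit 4 (remaining 37 ft³)
14 ft³ → storage unit 4 (remaining 23 ft³)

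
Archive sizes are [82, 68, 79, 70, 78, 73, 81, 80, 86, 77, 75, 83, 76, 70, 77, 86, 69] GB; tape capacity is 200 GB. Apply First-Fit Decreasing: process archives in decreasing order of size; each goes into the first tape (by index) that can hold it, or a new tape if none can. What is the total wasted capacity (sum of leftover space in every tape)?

490

Sorted descending: 86, 86, 83, 82, 81, 80, 79, 78, 77, 77, 76, 75, 73, 70, 70, 69, 68.
Put 86 GB in tape 1; 114 GB remain.
Put 86 GB in tape 1; 28 GB remain.
Put 83 GB in tape 2; 117 GB remain.
Put 82 GB in tape 2; 35 GB remain.
Put 81 GB in tape 3; 119 GB remain.
Put 80 GB in tape 3; 39 GB remain.
Put 79 GB in tape 4; 121 GB remain.
Put 78 GB in tape 4; 43 GB remain.
Put 77 GB in tape 5; 123 GB remain.
Put 77 GB in tape 5; 46 GB remain.
Put 76 GB in tape 6; 124 GB remain.
Put 75 GB in tape 6; 49 GB remain.
Put 73 GB in tape 7; 127 GB remain.
Put 70 GB in tape 7; 57 GB remain.
Put 70 GB in tape 8; 130 GB remain.
Put 69 GB in tape 8; 61 GB remain.
Put 68 GB in tape 9; 132 GB remain.
9 tapes × 200 GB = 1800 GB; used 1310 GB; unused 490 GB.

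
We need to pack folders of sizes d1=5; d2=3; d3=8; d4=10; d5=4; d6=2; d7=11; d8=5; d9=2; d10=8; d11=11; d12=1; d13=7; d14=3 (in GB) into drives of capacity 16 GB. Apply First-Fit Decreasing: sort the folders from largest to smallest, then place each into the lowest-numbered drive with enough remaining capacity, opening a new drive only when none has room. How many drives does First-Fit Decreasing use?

Sorted descending: 11, 11, 10, 8, 8, 7, 5, 5, 4, 3, 3, 2, 2, 1.
Put 11 GB in drive 1; 5 GB remain.
Put 11 GB in drive 2; 5 GB remain.
Put 10 GB in drive 3; 6 GB remain.
Put 8 GB in drive 4; 8 GB remain.
Put 8 GB in drive 4; 0 GB remain.
Put 7 GB in drive 5; 9 GB remain.
Put 5 GB in drive 1; 0 GB remain.
Put 5 GB in drive 2; 0 GB remain.
Put 4 GB in drive 3; 2 GB remain.
Put 3 GB in drive 5; 6 GB remain.
Put 3 GB in drive 5; 3 GB remain.
Put 2 GB in drive 3; 0 GB remain.
Put 2 GB in drive 5; 1 GB remain.
Put 1 GB in drive 5; 0 GB remain.
Final drives: [11,5] [11,5] [10,4,2] [8,8] [7,3,3,2,1].

5 drives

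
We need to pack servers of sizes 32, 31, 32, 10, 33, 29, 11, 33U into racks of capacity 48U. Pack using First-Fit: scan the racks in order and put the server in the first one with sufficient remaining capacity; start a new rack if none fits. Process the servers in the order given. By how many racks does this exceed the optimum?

0

First-Fit: [32,10] [31,11] [32] [33] [29] [33] → 6 racks.
6 servers exceed 24U (half the capacity), and no two of those can share a rack, so at least 6 racks are needed.
So 6 is already optimal.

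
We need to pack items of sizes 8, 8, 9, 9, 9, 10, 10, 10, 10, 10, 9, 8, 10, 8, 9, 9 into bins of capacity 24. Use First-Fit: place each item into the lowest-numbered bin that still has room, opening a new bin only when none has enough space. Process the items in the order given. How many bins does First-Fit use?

8

8 → bin 1 (remaining 16)
8 → bin 1 (remaining 8)
9 → bin 2 (remaining 15)
9 → bin 2 (remaining 6)
9 → bin 3 (remaining 15)
10 → bin 3 (remaining 5)
10 → bin 4 (remaining 14)
10 → bin 4 (remaining 4)
10 → bin 5 (remaining 14)
10 → bin 5 (remaining 4)
9 → bin 6 (remaining 15)
8 → bin 1 (remaining 0)
10 → bin 6 (remaining 5)
8 → bin 7 (remaining 16)
9 → bin 7 (remaining 7)
9 → bin 8 (remaining 15)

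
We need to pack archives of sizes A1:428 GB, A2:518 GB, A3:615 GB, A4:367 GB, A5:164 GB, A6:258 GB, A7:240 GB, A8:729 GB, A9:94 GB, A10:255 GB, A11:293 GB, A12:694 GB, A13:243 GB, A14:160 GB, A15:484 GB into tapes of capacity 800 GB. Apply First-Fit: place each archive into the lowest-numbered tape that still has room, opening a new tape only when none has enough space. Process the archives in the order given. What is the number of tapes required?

8

Put A1 (428 GB) in tape 1; 372 GB remain.
Put A2 (518 GB) in tape 2; 282 GB remain.
Put A3 (615 GB) in tape 3; 185 GB remain.
Put A4 (367 GB) in tape 1; 5 GB remain.
Put A5 (164 GB) in tape 2; 118 GB remain.
Put A6 (258 GB) in tape 4; 542 GB remain.
Put A7 (240 GB) in tape 4; 302 GB remain.
Put A8 (729 GB) in tape 5; 71 GB remain.
Put A9 (94 GB) in tape 2; 24 GB remain.
Put A10 (255 GB) in tape 4; 47 GB remain.
Put A11 (293 GB) in tape 6; 507 GB remain.
Put A12 (694 GB) in tape 7; 106 GB remain.
Put A13 (243 GB) in tape 6; 264 GB remain.
Put A14 (160 GB) in tape 3; 25 GB remain.
Put A15 (484 GB) in tape 8; 316 GB remain.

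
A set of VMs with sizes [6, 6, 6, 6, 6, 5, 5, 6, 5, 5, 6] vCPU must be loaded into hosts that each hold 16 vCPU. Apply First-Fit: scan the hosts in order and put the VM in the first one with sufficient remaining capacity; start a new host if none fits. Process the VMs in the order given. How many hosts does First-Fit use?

host 1: place 6 vCPU, 10 vCPU left
host 1: place 6 vCPU, 4 vCPU left
host 2: place 6 vCPU, 10 vCPU left
host 2: place 6 vCPU, 4 vCPU left
host 3: place 6 vCPU, 10 vCPU left
host 3: place 5 vCPU, 5 vCPU left
host 3: place 5 vCPU, 0 vCPU left
host 4: place 6 vCPU, 10 vCPU left
host 4: place 5 vCPU, 5 vCPU left
host 4: place 5 vCPU, 0 vCPU left
host 5: place 6 vCPU, 10 vCPU left

5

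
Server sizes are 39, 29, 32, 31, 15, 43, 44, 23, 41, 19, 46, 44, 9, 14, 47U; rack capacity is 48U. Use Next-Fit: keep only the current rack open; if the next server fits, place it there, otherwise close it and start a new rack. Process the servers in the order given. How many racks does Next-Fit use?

13

rack 1: place 39U, 9U left
rack 2: place 29U, 19U left
rack 3: place 32U, 16U left
rack 4: place 31U, 17U left
rack 4: place 15U, 2U left
rack 5: place 43U, 5U left
rack 6: place 44U, 4U left
rack 7: place 23U, 25U left
rack 8: place 41U, 7U left
rack 9: place 19U, 29U left
rack 10: place 46U, 2U left
rack 11: place 44U, 4U left
rack 12: place 9U, 39U left
rack 12: place 14U, 25U left
rack 13: place 47U, 1U left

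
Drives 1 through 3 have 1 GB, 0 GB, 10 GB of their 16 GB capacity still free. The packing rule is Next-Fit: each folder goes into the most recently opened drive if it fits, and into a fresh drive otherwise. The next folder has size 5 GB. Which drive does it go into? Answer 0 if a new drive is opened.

Next-Fit only looks at drive 3, which has 10 GB free.
5 GB fits there.

3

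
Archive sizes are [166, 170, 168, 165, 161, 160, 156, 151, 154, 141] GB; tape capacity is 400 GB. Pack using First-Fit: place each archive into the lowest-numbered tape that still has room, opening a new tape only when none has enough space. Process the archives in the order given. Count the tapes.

5 tapes

Put 166 GB in tape 1; 234 GB remain.
Put 170 GB in tape 1; 64 GB remain.
Put 168 GB in tape 2; 232 GB remain.
Put 165 GB in tape 2; 67 GB remain.
Put 161 GB in tape 3; 239 GB remain.
Put 160 GB in tape 3; 79 GB remain.
Put 156 GB in tape 4; 244 GB remain.
Put 151 GB in tape 4; 93 GB remain.
Put 154 GB in tape 5; 246 GB remain.
Put 141 GB in tape 5; 105 GB remain.
Final tapes: [166,170] [168,165] [161,160] [156,151] [154,141].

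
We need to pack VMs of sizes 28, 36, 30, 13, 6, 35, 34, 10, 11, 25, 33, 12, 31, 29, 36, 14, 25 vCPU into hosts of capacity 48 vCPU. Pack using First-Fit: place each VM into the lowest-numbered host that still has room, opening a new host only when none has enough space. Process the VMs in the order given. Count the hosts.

Put 28 vCPU in host 1; 20 vCPU remain.
Put 36 vCPU in host 2; 12 vCPU remain.
Put 30 vCPU in host 3; 18 vCPU remain.
Put 13 vCPU in host 1; 7 vCPU remain.
Put 6 vCPU in host 1; 1 vCPU remain.
Put 35 vCPU in host 4; 13 vCPU remain.
Put 34 vCPU in host 5; 14 vCPU remain.
Put 10 vCPU in host 2; 2 vCPU remain.
Put 11 vCPU in host 3; 7 vCPU remain.
Put 25 vCPU in host 6; 23 vCPU remain.
Put 33 vCPU in host 7; 15 vCPU remain.
Put 12 vCPU in host 4; 1 vCPU remain.
Put 31 vCPU in host 8; 17 vCPU remain.
Put 29 vCPU in host 9; 19 vCPU remain.
Put 36 vCPU in host 10; 12 vCPU remain.
Put 14 vCPU in host 5; 0 vCPU remain.
Put 25 vCPU in host 11; 23 vCPU remain.
Final hosts: [28,13,6] [36,10] [30,11] [35,12] [34,14] [25] [33] [31] [29] [36] [25].

11 hosts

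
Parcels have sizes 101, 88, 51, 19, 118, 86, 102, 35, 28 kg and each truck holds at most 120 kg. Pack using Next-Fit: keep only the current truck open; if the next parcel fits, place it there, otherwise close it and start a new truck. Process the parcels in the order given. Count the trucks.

7

truck 1: place 101 kg, 19 kg left
truck 2: place 88 kg, 32 kg left
truck 3: place 51 kg, 69 kg left
truck 3: place 19 kg, 50 kg left
truck 4: place 118 kg, 2 kg left
truck 5: place 86 kg, 34 kg left
truck 6: place 102 kg, 18 kg left
truck 7: place 35 kg, 85 kg left
truck 7: place 28 kg, 57 kg left
Final trucks: [101] [88] [51,19] [118] [86] [102] [35,28].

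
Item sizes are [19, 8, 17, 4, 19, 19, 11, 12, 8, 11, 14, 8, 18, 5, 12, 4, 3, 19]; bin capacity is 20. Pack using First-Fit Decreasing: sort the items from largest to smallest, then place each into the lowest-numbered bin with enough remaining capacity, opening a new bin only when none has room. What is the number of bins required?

11 bins

Sorted descending: 19, 19, 19, 19, 18, 17, 14, 12, 12, 11, 11, 8, 8, 8, 5, 4, 4, 3.
Put 19 in bin 1; 1 remain.
Put 19 in bin 2; 1 remain.
Put 19 in bin 3; 1 remain.
Put 19 in bin 4; 1 remain.
Put 18 in bin 5; 2 remain.
Put 17 in bin 6; 3 remain.
Put 14 in bin 7; 6 remain.
Put 12 in bin 8; 8 remain.
Put 12 in bin 9; 8 remain.
Put 11 in bin 10; 9 remain.
Put 11 in bin 11; 9 remain.
Put 8 in bin 8; 0 remain.
Put 8 in bin 9; 0 remain.
Put 8 in bin 10; 1 remain.
Put 5 in bin 7; 1 remain.
Put 4 in bin 11; 5 remain.
Put 4 in bin 11; 1 remain.
Put 3 in bin 6; 0 remain.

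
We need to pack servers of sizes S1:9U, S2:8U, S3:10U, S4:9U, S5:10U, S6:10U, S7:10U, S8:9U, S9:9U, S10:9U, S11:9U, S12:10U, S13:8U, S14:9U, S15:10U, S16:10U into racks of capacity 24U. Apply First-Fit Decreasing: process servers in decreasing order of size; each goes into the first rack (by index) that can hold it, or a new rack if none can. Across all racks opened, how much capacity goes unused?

43

Sorted descending: 10, 10, 10, 10, 10, 10, 10, 9, 9, 9, 9, 9, 9, 9, 8, 8.
rack 1: place 10U, 14U left
rack 1: place 10U, 4U left
rack 2: place 10U, 14U left
rack 2: place 10U, 4U left
rack 3: place 10U, 14U left
rack 3: place 10U, 4U left
rack 4: place 10U, 14U left
rack 4: place 9U, 5U left
rack 5: place 9U, 15U left
rack 5: place 9U, 6U left
rack 6: place 9U, 15U left
rack 6: place 9U, 6U left
rack 7: place 9U, 15U left
rack 7: place 9U, 6U left
rack 8: place 8U, 16U left
rack 8: place 8U, 8U left
8 racks × 24U = 192U; used 149U; unused 43U.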